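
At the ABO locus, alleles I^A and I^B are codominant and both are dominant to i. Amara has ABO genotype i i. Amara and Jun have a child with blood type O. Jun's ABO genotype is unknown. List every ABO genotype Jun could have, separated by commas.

I^A i, I^B i, i i

For each candidate genotype of Jun, check whether crossing it with i i can produce every observed child phenotype.
  I^A I^A → possible child types {A} ✗
  I^A I^B → possible child types {A, B} ✗
  I^A i → possible child types {O, A} ✓
  I^B I^B → possible child types {B} ✗
  I^B i → possible child types {O, B} ✓
  i i → possible child types {O} ✓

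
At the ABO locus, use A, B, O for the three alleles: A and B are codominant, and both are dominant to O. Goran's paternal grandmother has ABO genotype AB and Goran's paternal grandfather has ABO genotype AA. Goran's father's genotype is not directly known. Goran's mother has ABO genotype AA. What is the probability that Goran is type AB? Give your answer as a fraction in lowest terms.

Goran's father's ABO genotype from AB × AA: 1/2 AA, 1/2 AB.
Crossing each possibility with the mother AA and summing P(type AB): 1/2·0 + 1/2·1/2 = 1/4.

1/4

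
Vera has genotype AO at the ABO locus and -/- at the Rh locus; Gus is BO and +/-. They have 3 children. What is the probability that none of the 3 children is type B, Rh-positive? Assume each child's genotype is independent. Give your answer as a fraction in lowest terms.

ABO cross AO × BO → 1/4 O, 1/4 A, 1/4 B, 1/4 AB.
Rh cross -/- × +/- → 1/2 Rh+, 1/2 Rh-; so P(type B, Rh-positive) = 1/4 × 1/2 = 1/8 per child.
P(not type B, Rh-positive) = 7/8 for one child; (7/8)^3 = 343/512.

343/512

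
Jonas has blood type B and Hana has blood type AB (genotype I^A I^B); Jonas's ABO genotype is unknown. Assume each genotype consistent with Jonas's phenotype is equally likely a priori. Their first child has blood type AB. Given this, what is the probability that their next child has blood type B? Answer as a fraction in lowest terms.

Possible genotypes: Jonas ∈ {I^B I^B, I^B i}; Hana ∈ {I^A I^B}.
Weight each parental genotype pair by prior × P(type-AB child):
  I^B I^B × I^A I^B: posterior weight 2/3; P(next child type B) = 1/2.
  I^B i × I^A I^B: posterior weight 1/3; P(next child type B) = 1/2.
Weighted sum = 1/2.

1/2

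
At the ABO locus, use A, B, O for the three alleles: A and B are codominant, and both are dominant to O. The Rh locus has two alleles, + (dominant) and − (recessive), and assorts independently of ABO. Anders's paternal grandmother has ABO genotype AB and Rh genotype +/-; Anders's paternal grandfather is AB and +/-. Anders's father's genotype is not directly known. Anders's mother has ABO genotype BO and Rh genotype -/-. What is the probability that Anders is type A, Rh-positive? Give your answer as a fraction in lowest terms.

1/8

Anders's father's ABO genotype from AB × AB: 1/4 AA, 1/2 AB, 1/4 BB.
Crossing each possibility with the mother BO and summing P(type A): 1/4·1/2 + 1/2·1/4 + 1/4·0 = 1/4.
Similarly for Rh via the father's Rh distribution: P(Rh+) = 1/2.
Independent loci: 1/4 × 1/2 = 1/8.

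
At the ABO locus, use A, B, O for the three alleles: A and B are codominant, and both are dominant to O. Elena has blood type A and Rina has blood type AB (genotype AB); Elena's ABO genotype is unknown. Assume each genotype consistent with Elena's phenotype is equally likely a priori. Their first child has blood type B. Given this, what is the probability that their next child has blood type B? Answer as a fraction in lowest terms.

Possible genotypes: Elena ∈ {AA, AO}; Rina ∈ {AB}.
Weight each parental genotype pair by prior × P(type-B child):
  AO × AB: posterior weight 1; P(next child type B) = 1/4.
Weighted sum = 1/4.

1/4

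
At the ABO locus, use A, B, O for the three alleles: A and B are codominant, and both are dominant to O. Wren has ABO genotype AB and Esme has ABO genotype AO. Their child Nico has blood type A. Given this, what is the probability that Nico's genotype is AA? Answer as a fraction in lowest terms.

1/2

Cross AB × AO → 1/4 AA, 1/4 AB, 1/4 AO, 1/4 BO.
Type-A genotypes among offspring: AA (1/4), AO (1/4); total 1/2.
P(AA | type A) = (1/4) / (1/2) = 1/2.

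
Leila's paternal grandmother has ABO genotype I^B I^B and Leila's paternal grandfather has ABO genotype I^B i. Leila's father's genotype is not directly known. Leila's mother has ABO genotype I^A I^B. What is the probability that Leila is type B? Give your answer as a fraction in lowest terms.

1/2

Leila's father's ABO genotype from I^B I^B × I^B i: 1/2 I^B I^B, 1/2 I^B i.
Crossing each possibility with the mother I^A I^B and summing P(type B): 1/2·1/2 + 1/2·1/2 = 1/2.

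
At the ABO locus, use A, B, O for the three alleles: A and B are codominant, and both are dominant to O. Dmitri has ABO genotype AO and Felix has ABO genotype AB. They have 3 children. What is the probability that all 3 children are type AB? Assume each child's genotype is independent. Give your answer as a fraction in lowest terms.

ABO cross AO × AB → 1/2 A, 1/4 B, 1/4 AB.
So P(type AB) = 1/4 per child.
All 3 independent: (1/4)^3 = 1/64.

1/64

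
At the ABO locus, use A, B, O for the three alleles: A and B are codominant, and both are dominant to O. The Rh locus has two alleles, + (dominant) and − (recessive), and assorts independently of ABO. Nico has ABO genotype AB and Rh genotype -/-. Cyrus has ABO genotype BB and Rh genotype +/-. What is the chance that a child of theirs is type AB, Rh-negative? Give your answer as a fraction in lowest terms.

1/4

ABO cross AB × BB → offspring phenotypes: 1/2 B, 1/2 AB.
Rh cross -/- × +/- → 1/2 Rh+, 1/2 Rh-.
Independent loci: P(type AB, Rh-negative) = 1/2 × 1/2 = 1/4.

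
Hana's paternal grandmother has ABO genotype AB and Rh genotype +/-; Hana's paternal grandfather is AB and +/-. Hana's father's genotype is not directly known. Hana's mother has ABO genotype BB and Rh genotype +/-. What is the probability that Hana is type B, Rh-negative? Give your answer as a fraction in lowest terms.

1/8

Hana's father's ABO genotype from AB × AB: 1/4 AA, 1/2 AB, 1/4 BB.
Crossing each possibility with the mother BB and summing P(type B): 1/4·0 + 1/2·1/2 + 1/4·1 = 1/2.
Similarly for Rh via the father's Rh distribution: P(Rh-) = 1/4.
Independent loci: 1/2 × 1/4 = 1/8.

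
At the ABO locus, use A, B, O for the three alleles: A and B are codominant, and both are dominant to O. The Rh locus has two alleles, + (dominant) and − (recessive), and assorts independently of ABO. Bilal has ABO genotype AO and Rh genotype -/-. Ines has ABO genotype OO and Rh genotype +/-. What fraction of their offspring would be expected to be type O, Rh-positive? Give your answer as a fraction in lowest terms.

ABO cross AO × OO → offspring phenotypes: 1/2 O, 1/2 A.
Rh cross -/- × +/- → 1/2 Rh+, 1/2 Rh-.
Independent loci: P(type O, Rh-positive) = 1/2 × 1/2 = 1/4.

1/4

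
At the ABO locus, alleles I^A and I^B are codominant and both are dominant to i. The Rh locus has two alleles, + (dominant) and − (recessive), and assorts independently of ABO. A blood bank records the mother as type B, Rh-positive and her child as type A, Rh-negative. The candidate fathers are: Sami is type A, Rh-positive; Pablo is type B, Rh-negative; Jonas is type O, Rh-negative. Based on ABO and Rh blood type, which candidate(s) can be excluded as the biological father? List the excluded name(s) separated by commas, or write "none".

A candidate is excluded only if no genotype consistent with his phenotype could produce a type A, Rh-negative child with a type B, Rh-positive mother.
Pablo (type B, Rh-): no genotype consistent with that phenotype can produce a type-A Rh- child with a type-B mother.
Jonas (type O, Rh-): no genotype consistent with that phenotype can produce a type-A Rh- child with a type-B mother.

Pablo, Jonas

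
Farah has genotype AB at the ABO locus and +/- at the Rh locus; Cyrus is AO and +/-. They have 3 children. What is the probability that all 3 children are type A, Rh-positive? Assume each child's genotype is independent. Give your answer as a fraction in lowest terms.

ABO cross AB × AO → 1/2 A, 1/4 B, 1/4 AB.
Rh cross +/- × +/- → 3/4 Rh+, 1/4 Rh-; so P(type A, Rh-positive) = 1/2 × 3/4 = 3/8 per child.
All 3 independent: (3/8)^3 = 27/512.

27/512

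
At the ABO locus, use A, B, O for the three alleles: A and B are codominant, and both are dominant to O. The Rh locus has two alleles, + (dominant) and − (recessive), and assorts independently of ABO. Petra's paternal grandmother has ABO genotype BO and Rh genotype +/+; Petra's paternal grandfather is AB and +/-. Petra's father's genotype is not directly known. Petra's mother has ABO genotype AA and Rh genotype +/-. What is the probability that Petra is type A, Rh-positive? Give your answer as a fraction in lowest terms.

Petra's father's ABO genotype from BO × AB: 1/4 AB, 1/4 AO, 1/4 BB, 1/4 BO.
Crossing each possibility with the mother AA and summing P(type A): 1/4·1/2 + 1/4·1 + 1/4·0 + 1/4·1/2 = 1/2.
Similarly for Rh via the father's Rh distribution: P(Rh+) = 7/8.
Independent loci: 1/2 × 7/8 = 7/16.

7/16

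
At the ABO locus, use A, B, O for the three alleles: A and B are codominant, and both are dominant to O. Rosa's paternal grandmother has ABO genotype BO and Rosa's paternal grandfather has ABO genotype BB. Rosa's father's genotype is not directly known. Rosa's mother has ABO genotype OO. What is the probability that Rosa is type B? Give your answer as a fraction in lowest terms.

Rosa's father's ABO genotype from BO × BB: 1/2 BB, 1/2 BO.
Crossing each possibility with the mother OO and summing P(type B): 1/2·1 + 1/2·1/2 = 3/4.

3/4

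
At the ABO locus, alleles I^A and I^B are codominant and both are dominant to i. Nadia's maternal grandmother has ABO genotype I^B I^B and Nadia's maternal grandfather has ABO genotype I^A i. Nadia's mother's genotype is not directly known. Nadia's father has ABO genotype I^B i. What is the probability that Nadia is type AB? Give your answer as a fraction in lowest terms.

1/8

Nadia's mother's ABO genotype from I^B I^B × I^A i: 1/2 I^A I^B, 1/2 I^B i.
Crossing each possibility with the father I^B i and summing P(type AB): 1/2·1/4 + 1/2·0 = 1/8.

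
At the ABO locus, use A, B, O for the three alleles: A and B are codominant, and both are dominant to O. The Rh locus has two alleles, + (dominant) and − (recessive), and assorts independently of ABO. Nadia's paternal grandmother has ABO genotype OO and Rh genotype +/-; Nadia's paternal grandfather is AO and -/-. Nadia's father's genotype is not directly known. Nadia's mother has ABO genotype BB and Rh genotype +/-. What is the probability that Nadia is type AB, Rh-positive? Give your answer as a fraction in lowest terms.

Nadia's father's ABO genotype from OO × AO: 1/2 AO, 1/2 OO.
Crossing each possibility with the mother BB and summing P(type AB): 1/2·1/2 + 1/2·0 = 1/4.
Similarly for Rh via the father's Rh distribution: P(Rh+) = 5/8.
Independent loci: 1/4 × 5/8 = 5/32.

5/32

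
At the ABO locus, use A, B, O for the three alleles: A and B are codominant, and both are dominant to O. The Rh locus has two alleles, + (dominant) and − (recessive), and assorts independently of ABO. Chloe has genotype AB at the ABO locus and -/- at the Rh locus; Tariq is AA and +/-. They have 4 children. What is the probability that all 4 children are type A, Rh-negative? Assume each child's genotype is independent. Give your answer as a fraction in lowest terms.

ABO cross AB × AA → 1/2 A, 1/2 AB.
Rh cross -/- × +/- → 1/2 Rh+, 1/2 Rh-; so P(type A, Rh-negative) = 1/2 × 1/2 = 1/4 per child.
All 4 independent: (1/4)^4 = 1/256.

1/256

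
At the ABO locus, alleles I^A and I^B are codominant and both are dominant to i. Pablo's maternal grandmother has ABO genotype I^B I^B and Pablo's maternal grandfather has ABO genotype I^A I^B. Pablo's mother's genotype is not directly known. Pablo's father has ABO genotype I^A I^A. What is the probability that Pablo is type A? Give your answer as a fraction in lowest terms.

1/4

Pablo's mother's ABO genotype from I^B I^B × I^A I^B: 1/2 I^A I^B, 1/2 I^B I^B.
Crossing each possibility with the father I^A I^A and summing P(type A): 1/2·1/2 + 1/2·0 = 1/4.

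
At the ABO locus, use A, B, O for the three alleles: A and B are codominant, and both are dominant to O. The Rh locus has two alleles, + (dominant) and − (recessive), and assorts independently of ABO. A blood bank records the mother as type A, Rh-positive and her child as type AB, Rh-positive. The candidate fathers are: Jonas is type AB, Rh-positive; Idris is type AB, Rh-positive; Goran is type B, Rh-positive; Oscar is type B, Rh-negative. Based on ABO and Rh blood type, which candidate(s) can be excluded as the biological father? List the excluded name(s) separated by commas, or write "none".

none

A candidate is excluded only if no genotype consistent with his phenotype could produce a type AB, Rh-positive child with a type A, Rh-positive mother.
Every candidate has at least one consistent genotype combination, so none can be excluded.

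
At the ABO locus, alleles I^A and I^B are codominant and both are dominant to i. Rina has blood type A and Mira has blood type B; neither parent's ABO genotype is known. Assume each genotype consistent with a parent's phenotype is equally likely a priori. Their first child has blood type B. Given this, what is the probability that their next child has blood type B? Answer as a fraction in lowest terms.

5/12

Possible genotypes: Rina ∈ {I^A I^A, I^A i}; Mira ∈ {I^B I^B, I^B i}.
Weight each parental genotype pair by prior × P(type-B child):
  I^A i × I^B I^B: posterior weight 2/3; P(next child type B) = 1/2.
  I^A i × I^B i: posterior weight 1/3; P(next child type B) = 1/4.
Weighted sum = 5/12.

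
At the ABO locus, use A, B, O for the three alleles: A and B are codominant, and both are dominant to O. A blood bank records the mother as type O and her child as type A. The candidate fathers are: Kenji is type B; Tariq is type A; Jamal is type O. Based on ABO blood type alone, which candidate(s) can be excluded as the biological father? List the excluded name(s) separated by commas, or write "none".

Kenji, Jamal

A candidate is excluded only if no genotype consistent with his phenotype could produce a type A child with a type O mother.
Kenji (type B): no genotype consistent with that phenotype can produce a type-A child with a type-O mother.
Jamal (type O): no genotype consistent with that phenotype can produce a type-A child with a type-O mother.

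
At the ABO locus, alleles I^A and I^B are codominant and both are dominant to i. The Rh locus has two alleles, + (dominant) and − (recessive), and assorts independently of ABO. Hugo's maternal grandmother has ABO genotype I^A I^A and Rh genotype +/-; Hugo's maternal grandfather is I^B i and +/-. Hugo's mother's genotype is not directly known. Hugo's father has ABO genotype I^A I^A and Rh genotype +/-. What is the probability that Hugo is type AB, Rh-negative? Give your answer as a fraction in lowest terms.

1/16

Hugo's mother's ABO genotype from I^A I^A × I^B i: 1/2 I^A I^B, 1/2 I^A i.
Crossing each possibility with the father I^A I^A and summing P(type AB): 1/2·1/2 + 1/2·0 = 1/4.
Similarly for Rh via the mother's Rh distribution: P(Rh-) = 1/4.
Independent loci: 1/4 × 1/4 = 1/16.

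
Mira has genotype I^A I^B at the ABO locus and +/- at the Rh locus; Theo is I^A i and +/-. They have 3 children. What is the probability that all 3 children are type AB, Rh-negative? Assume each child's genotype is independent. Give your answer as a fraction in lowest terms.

ABO cross I^A I^B × I^A i → 1/2 A, 1/4 B, 1/4 AB.
Rh cross +/- × +/- → 3/4 Rh+, 1/4 Rh-; so P(type AB, Rh-negative) = 1/4 × 1/4 = 1/16 per child.
All 3 independent: (1/16)^3 = 1/4096.

1/4096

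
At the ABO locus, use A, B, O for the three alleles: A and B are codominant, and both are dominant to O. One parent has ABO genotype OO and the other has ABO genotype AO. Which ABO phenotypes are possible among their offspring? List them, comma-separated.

O, A

Gametes from OO × AO give offspring ABO genotypes AO, OO, i.e. phenotypes O, A.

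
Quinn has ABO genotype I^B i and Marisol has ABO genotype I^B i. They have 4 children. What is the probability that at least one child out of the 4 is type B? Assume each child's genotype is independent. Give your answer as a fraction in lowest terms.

ABO cross I^B i × I^B i → 1/4 O, 3/4 B.
So P(type B) = 3/4 per child.
P(none) = (1/4)^4 = 1/256; P(at least one) = 1 − 1/256 = 255/256.

255/256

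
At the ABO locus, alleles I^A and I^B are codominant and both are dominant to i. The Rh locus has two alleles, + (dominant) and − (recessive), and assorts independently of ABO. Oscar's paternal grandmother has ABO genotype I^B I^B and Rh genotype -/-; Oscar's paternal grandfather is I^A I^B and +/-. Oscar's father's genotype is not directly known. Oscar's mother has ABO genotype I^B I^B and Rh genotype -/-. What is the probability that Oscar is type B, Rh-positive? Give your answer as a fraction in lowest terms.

3/16

Oscar's father's ABO genotype from I^B I^B × I^A I^B: 1/2 I^A I^B, 1/2 I^B I^B.
Crossing each possibility with the mother I^B I^B and summing P(type B): 1/2·1/2 + 1/2·1 = 3/4.
Similarly for Rh via the father's Rh distribution: P(Rh+) = 1/4.
Independent loci: 3/4 × 1/4 = 3/16.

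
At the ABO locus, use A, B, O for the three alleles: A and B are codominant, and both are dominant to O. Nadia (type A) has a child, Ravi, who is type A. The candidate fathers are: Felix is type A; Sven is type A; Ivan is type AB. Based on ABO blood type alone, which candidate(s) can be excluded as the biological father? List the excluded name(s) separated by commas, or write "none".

none

A candidate is excluded only if no genotype consistent with his phenotype could produce a type A child with a type A mother.
Every candidate has at least one consistent genotype combination, so none can be excluded.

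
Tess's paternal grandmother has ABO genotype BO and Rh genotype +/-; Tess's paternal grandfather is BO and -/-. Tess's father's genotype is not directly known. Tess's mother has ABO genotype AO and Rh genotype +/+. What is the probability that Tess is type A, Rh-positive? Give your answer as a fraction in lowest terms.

1/4

Tess's father's ABO genotype from BO × BO: 1/4 BB, 1/2 BO, 1/4 OO.
Crossing each possibility with the mother AO and summing P(type A): 1/4·0 + 1/2·1/4 + 1/4·1/2 = 1/4.
Similarly for Rh via the father's Rh distribution: P(Rh+) = 1.
Independent loci: 1/4 × 1 = 1/4.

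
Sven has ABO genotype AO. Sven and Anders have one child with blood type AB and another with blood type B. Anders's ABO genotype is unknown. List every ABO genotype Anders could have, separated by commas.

AB, BB, BO

For each candidate genotype of Anders, check whether crossing it with AO can produce every observed child phenotype.
  AA → possible child types {A} ✗
  AB → possible child types {A, B, AB} ✓
  AO → possible child types {O, A} ✗
  BB → possible child types {B, AB} ✓
  BO → possible child types {O, A, B, AB} ✓
  OO → possible child types {O, A} ✗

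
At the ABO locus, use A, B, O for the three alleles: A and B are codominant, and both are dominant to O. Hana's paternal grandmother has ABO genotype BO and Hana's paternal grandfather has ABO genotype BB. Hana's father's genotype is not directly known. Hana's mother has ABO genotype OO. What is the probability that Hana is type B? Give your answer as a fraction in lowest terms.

3/4

Hana's father's ABO genotype from BO × BB: 1/2 BB, 1/2 BO.
Crossing each possibility with the mother OO and summing P(type B): 1/2·1 + 1/2·1/2 = 3/4.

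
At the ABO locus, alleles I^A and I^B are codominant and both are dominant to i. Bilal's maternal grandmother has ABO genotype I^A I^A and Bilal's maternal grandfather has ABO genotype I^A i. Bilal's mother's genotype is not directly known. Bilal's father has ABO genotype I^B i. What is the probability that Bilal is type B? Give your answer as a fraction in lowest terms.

1/8

Bilal's mother's ABO genotype from I^A I^A × I^A i: 1/2 I^A I^A, 1/2 I^A i.
Crossing each possibility with the father I^B i and summing P(type B): 1/2·0 + 1/2·1/4 = 1/8.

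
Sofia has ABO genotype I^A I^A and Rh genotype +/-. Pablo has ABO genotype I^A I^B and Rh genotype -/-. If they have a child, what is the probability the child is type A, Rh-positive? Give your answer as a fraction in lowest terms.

1/4

ABO cross I^A I^A × I^A I^B → offspring phenotypes: 1/2 A, 1/2 AB.
Rh cross +/- × -/- → 1/2 Rh+, 1/2 Rh-.
Independent loci: P(type A, Rh-positive) = 1/2 × 1/2 = 1/4.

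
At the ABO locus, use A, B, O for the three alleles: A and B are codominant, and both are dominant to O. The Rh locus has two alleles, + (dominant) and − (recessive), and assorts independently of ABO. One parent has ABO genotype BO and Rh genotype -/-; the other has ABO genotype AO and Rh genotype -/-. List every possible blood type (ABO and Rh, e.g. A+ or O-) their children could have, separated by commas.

Gametes from BO × AO give offspring ABO genotypes AB, AO, BO, OO, i.e. phenotypes O, A, B, AB.
Rh cross -/- × -/- → phenotypes Rh-.
Combining independently: O-, A-, B-, AB-.

O-, A-, B-, AB-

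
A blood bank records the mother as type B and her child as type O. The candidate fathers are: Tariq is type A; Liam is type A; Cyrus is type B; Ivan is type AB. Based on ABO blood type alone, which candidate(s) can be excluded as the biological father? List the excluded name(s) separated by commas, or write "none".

Ivan

A candidate is excluded only if no genotype consistent with his phenotype could produce a type O child with a type B mother.
Ivan (type AB): no genotype consistent with that phenotype can produce a type-O child with a type-B mother.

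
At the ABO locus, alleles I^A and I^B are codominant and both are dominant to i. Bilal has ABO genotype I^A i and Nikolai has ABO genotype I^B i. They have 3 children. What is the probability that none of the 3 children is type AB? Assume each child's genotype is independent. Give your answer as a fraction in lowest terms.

27/64

ABO cross I^A i × I^B i → 1/4 O, 1/4 A, 1/4 B, 1/4 AB.
So P(type AB) = 1/4 per child.
P(not type AB) = 3/4 for one child; (3/4)^3 = 27/64.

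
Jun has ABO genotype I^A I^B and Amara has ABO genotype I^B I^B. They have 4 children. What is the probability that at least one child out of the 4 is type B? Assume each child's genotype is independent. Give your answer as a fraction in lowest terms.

15/16

ABO cross I^A I^B × I^B I^B → 1/2 B, 1/2 AB.
So P(type B) = 1/2 per child.
P(none) = (1/2)^4 = 1/16; P(at least one) = 1 − 1/16 = 15/16.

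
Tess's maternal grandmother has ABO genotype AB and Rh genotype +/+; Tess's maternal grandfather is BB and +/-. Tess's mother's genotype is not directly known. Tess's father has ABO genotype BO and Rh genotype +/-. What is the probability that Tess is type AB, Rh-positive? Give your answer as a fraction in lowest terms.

Tess's mother's ABO genotype from AB × BB: 1/2 AB, 1/2 BB.
Crossing each possibility with the father BO and summing P(type AB): 1/2·1/4 + 1/2·0 = 1/8.
Similarly for Rh via the mother's Rh distribution: P(Rh+) = 7/8.
Independent loci: 1/8 × 7/8 = 7/64.

7/64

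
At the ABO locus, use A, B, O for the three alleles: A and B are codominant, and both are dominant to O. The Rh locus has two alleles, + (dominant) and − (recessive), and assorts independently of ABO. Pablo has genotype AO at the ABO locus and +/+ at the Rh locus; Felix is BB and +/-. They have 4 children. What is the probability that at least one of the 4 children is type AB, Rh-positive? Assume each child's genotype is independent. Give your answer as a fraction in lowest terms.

ABO cross AO × BB → 1/2 B, 1/2 AB.
Rh cross +/+ × +/- → 1 Rh+; so P(type AB, Rh-positive) = 1/2 × 1 = 1/2 per child.
P(none) = (1/2)^4 = 1/16; P(at least one) = 1 − 1/16 = 15/16.

15/16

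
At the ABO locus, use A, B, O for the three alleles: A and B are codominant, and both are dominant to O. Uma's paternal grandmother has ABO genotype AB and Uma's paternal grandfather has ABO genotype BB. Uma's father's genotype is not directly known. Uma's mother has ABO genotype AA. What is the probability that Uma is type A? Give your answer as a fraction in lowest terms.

1/4

Uma's father's ABO genotype from AB × BB: 1/2 AB, 1/2 BB.
Crossing each possibility with the mother AA and summing P(type A): 1/2·1/2 + 1/2·0 = 1/4.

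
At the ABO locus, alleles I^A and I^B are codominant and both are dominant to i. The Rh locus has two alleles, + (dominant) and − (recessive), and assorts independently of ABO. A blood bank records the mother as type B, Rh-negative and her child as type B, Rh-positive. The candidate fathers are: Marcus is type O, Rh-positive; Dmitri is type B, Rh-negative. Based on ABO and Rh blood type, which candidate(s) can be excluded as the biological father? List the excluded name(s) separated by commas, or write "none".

A candidate is excluded only if no genotype consistent with his phenotype could produce a type B, Rh-positive child with a type B, Rh-negative mother.
Dmitri (type B, Rh-): no genotype consistent with that phenotype can produce a type-B Rh+ child with a type-B mother.

Dmitri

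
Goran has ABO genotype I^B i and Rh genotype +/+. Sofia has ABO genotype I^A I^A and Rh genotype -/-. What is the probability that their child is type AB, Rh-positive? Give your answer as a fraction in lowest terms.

1/2

ABO cross I^B i × I^A I^A → offspring phenotypes: 1/2 A, 1/2 AB.
Rh cross +/+ × -/- → 1 Rh+.
Independent loci: P(type AB, Rh-positive) = 1/2 × 1 = 1/2.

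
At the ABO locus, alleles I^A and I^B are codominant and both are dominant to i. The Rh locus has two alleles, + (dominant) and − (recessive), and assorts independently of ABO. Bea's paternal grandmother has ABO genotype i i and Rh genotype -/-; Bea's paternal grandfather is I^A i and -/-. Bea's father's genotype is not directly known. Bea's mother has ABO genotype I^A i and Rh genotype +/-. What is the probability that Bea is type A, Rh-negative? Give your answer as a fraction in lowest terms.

5/16

Bea's father's ABO genotype from i i × I^A i: 1/2 I^A i, 1/2 i i.
Crossing each possibility with the mother I^A i and summing P(type A): 1/2·3/4 + 1/2·1/2 = 5/8.
Similarly for Rh via the father's Rh distribution: P(Rh-) = 1/2.
Independent loci: 5/8 × 1/2 = 5/16.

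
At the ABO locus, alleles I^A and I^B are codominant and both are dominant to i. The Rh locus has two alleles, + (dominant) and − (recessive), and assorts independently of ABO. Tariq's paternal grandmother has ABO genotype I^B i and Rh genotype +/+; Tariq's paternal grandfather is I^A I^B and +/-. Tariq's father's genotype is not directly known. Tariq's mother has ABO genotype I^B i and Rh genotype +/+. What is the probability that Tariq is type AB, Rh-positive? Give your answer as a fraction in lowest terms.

1/8

Tariq's father's ABO genotype from I^B i × I^A I^B: 1/4 I^A I^B, 1/4 I^A i, 1/4 I^B I^B, 1/4 I^B i.
Crossing each possibility with the mother I^B i and summing P(type AB): 1/4·1/4 + 1/4·1/4 + 1/4·0 + 1/4·0 = 1/8.
Similarly for Rh via the father's Rh distribution: P(Rh+) = 1.
Independent loci: 1/8 × 1 = 1/8.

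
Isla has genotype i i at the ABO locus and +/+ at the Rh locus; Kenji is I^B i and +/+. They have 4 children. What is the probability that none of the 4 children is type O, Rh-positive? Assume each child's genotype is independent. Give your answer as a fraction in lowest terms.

ABO cross i i × I^B i → 1/2 O, 1/2 B.
Rh cross +/+ × +/+ → 1 Rh+; so P(type O, Rh-positive) = 1/2 × 1 = 1/2 per child.
P(not type O, Rh-positive) = 1/2 for one child; (1/2)^4 = 1/16.

1/16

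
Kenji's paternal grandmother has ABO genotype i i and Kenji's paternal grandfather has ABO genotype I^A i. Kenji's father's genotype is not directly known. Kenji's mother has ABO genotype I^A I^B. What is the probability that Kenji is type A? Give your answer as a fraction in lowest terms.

Kenji's father's ABO genotype from i i × I^A i: 1/2 I^A i, 1/2 i i.
Crossing each possibility with the mother I^A I^B and summing P(type A): 1/2·1/2 + 1/2·1/2 = 1/2.

1/2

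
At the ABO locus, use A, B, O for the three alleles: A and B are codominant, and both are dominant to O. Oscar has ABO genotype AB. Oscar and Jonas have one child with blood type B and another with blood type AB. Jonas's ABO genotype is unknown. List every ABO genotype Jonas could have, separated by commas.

AB, AO, BB, BO

For each candidate genotype of Jonas, check whether crossing it with AB can produce every observed child phenotype.
  AA → possible child types {A, AB} ✗
  AB → possible child types {A, B, AB} ✓
  AO → possible child types {A, B, AB} ✓
  BB → possible child types {B, AB} ✓
  BO → possible child types {A, B, AB} ✓
  OO → possible child types {A, B} ✗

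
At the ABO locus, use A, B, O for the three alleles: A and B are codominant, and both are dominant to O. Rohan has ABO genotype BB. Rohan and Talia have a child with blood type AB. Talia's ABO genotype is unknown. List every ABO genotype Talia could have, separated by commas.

For each candidate genotype of Talia, check whether crossing it with BB can produce every observed child phenotype.
  AA → possible child types {AB} ✓
  AB → possible child types {B, AB} ✓
  AO → possible child types {B, AB} ✓
  BB → possible child types {B} ✗
  BO → possible child types {B} ✗
  OO → possible child types {B} ✗

AA, AB, AO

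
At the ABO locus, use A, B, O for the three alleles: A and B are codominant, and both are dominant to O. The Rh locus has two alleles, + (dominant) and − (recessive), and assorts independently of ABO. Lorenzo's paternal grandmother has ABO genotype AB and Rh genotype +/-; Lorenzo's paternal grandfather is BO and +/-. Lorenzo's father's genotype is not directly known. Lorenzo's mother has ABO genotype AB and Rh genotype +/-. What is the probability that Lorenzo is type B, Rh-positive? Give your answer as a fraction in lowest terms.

9/32

Lorenzo's father's ABO genotype from AB × BO: 1/4 AB, 1/4 AO, 1/4 BB, 1/4 BO.
Crossing each possibility with the mother AB and summing P(type B): 1/4·1/4 + 1/4·1/4 + 1/4·1/2 + 1/4·1/2 = 3/8.
Similarly for Rh via the father's Rh distribution: P(Rh+) = 3/4.
Independent loci: 3/8 × 3/4 = 9/32.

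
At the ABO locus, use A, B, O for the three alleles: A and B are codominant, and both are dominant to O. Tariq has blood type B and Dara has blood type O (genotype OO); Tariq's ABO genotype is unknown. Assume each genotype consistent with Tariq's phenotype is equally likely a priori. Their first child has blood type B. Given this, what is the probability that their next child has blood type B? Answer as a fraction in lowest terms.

5/6

Possible genotypes: Tariq ∈ {BB, BO}; Dara ∈ {OO}.
Weight each parental genotype pair by prior × P(type-B child):
  BB × OO: posterior weight 2/3; P(next child type B) = 1.
  BO × OO: posterior weight 1/3; P(next child type B) = 1/2.
Weighted sum = 5/6.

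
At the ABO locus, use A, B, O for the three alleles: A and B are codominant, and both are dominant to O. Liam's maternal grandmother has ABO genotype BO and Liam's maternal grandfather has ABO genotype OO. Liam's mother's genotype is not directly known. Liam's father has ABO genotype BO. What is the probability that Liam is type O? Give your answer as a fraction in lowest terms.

3/8

Liam's mother's ABO genotype from BO × OO: 1/2 BO, 1/2 OO.
Crossing each possibility with the father BO and summing P(type O): 1/2·1/4 + 1/2·1/2 = 3/8.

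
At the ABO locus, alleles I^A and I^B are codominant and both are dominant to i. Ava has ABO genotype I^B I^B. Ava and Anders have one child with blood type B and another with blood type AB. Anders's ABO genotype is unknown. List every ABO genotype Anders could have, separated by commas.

I^A I^B, I^A i

For each candidate genotype of Anders, check whether crossing it with I^B I^B can produce every observed child phenotype.
  I^A I^A → possible child types {AB} ✗
  I^A I^B → possible child types {B, AB} ✓
  I^A i → possible child types {B, AB} ✓
  I^B I^B → possible child types {B} ✗
  I^B i → possible child types {B} ✗
  i i → possible child types {B} ✗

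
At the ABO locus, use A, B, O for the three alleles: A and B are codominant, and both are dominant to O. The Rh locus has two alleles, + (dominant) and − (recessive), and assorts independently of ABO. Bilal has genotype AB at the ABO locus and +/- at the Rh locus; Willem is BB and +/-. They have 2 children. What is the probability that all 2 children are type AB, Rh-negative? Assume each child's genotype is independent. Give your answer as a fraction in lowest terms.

1/64

ABO cross AB × BB → 1/2 B, 1/2 AB.
Rh cross +/- × +/- → 3/4 Rh+, 1/4 Rh-; so P(type AB, Rh-negative) = 1/2 × 1/4 = 1/8 per child.
All 2 independent: (1/8)^2 = 1/64.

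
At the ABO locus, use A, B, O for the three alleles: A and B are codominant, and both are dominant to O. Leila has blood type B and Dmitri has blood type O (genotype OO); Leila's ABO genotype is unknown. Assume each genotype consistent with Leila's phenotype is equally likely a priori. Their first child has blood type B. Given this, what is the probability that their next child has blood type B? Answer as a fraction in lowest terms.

Possible genotypes: Leila ∈ {BB, BO}; Dmitri ∈ {OO}.
Weight each parental genotype pair by prior × P(type-B child):
  BB × OO: posterior weight 2/3; P(next child type B) = 1.
  BO × OO: posterior weight 1/3; P(next child type B) = 1/2.
Weighted sum = 5/6.

5/6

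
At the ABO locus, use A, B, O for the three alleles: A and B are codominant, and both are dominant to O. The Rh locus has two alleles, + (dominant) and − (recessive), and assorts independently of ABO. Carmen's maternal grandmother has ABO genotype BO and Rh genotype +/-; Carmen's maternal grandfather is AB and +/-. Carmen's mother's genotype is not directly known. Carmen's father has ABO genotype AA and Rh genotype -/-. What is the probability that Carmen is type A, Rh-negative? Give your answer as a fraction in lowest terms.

1/4

Carmen's mother's ABO genotype from BO × AB: 1/4 AB, 1/4 AO, 1/4 BB, 1/4 BO.
Crossing each possibility with the father AA and summing P(type A): 1/4·1/2 + 1/4·1 + 1/4·0 + 1/4·1/2 = 1/2.
Similarly for Rh via the mother's Rh distribution: P(Rh-) = 1/2.
Independent loci: 1/2 × 1/2 = 1/4.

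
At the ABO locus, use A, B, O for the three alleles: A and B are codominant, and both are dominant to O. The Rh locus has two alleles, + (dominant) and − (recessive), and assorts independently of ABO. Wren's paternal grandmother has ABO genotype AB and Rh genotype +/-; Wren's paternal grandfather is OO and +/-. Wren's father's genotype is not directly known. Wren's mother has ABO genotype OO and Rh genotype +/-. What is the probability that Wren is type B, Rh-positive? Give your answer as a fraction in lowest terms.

3/16

Wren's father's ABO genotype from AB × OO: 1/2 AO, 1/2 BO.
Crossing each possibility with the mother OO and summing P(type B): 1/2·0 + 1/2·1/2 = 1/4.
Similarly for Rh via the father's Rh distribution: P(Rh+) = 3/4.
Independent loci: 1/4 × 3/4 = 3/16.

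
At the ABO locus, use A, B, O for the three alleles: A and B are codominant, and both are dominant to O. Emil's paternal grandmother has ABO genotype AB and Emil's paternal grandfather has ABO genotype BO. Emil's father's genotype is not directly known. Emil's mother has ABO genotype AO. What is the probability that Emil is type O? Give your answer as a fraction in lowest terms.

1/8

Emil's father's ABO genotype from AB × BO: 1/4 AB, 1/4 AO, 1/4 BB, 1/4 BO.
Crossing each possibility with the mother AO and summing P(type O): 1/4·0 + 1/4·1/4 + 1/4·0 + 1/4·1/4 = 1/8.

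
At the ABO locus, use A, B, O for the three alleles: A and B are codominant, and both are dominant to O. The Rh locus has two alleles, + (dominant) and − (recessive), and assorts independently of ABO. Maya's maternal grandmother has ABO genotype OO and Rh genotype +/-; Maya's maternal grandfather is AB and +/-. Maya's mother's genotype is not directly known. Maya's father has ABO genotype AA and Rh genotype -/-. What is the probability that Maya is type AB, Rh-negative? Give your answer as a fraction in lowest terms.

1/8

Maya's mother's ABO genotype from OO × AB: 1/2 AO, 1/2 BO.
Crossing each possibility with the father AA and summing P(type AB): 1/2·0 + 1/2·1/2 = 1/4.
Similarly for Rh via the mother's Rh distribution: P(Rh-) = 1/2.
Independent loci: 1/4 × 1/2 = 1/8.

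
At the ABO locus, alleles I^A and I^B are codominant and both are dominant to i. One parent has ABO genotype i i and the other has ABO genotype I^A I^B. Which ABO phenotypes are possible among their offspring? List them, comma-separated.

Gametes from i i × I^A I^B give offspring ABO genotypes I^A i, I^B i, i.e. phenotypes A, B.

A, B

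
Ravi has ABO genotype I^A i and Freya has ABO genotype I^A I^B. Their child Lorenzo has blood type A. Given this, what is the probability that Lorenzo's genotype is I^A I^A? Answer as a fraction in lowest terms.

1/2

Cross I^A i × I^A I^B → 1/4 I^A I^A, 1/4 I^A I^B, 1/4 I^A i, 1/4 I^B i.
Type-A genotypes among offspring: I^A I^A (1/4), I^A i (1/4); total 1/2.
P(I^A I^A | type A) = (1/4) / (1/2) = 1/2.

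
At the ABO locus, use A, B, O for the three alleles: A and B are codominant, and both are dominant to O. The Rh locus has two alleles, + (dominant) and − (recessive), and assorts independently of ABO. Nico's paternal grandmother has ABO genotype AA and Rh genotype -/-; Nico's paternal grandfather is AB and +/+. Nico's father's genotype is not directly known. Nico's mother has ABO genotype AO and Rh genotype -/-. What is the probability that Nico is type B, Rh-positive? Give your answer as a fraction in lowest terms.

1/16

Nico's father's ABO genotype from AA × AB: 1/2 AA, 1/2 AB.
Crossing each possibility with the mother AO and summing P(type B): 1/2·0 + 1/2·1/4 = 1/8.
Similarly for Rh via the father's Rh distribution: P(Rh+) = 1/2.
Independent loci: 1/8 × 1/2 = 1/16.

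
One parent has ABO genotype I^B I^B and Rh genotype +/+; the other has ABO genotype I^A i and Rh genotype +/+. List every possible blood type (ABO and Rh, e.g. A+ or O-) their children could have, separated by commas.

Gametes from I^B I^B × I^A i give offspring ABO genotypes I^A I^B, I^B i, i.e. phenotypes B, AB.
Rh cross +/+ × +/+ → phenotypes Rh+.
Combining independently: B+, AB+.

B+, AB+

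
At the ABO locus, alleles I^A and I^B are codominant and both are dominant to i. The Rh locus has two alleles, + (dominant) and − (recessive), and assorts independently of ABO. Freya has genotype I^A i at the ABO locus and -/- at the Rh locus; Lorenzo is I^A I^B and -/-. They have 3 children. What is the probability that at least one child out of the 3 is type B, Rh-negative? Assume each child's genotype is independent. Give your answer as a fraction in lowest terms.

37/64

ABO cross I^A i × I^A I^B → 1/2 A, 1/4 B, 1/4 AB.
Rh cross -/- × -/- → 1 Rh-; so P(type B, Rh-negative) = 1/4 × 1 = 1/4 per child.
P(none) = (3/4)^3 = 27/64; P(at least one) = 1 − 27/64 = 37/64.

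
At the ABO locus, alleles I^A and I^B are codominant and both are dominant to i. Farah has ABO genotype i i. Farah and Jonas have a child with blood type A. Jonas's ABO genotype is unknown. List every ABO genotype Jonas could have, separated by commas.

For each candidate genotype of Jonas, check whether crossing it with i i can produce every observed child phenotype.
  I^A I^A → possible child types {A} ✓
  I^A I^B → possible child types {A, B} ✓
  I^A i → possible child types {O, A} ✓
  I^B I^B → possible child types {B} ✗
  I^B i → possible child types {O, B} ✗
  i i → possible child types {O} ✗

I^A I^A, I^A I^B, I^A i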